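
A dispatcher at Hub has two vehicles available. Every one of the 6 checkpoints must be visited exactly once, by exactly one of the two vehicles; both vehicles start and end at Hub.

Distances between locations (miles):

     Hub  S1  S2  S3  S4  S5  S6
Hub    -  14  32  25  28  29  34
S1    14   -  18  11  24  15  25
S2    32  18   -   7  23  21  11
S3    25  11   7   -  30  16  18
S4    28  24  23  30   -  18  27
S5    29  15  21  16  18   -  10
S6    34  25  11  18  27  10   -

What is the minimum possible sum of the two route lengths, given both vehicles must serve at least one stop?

Check every non-empty split of the stops between the two vehicles; for each half take its own optimal tour:
  {S1} + {S2, S3, S4, S5, S6}: 28 + 99 = 127
  {S2} + {S1, S3, S4, S5, S6}: 64 + 99 = 163
  {S1, S2} + {S3, S4, S5, S6}: 64 + 99 = 163
  {S3} + {S1, S2, S4, S5, S6}: 50 + 99 = 149
  {S1, S3} + {S2, S4, S5, S6}: 50 + 99 = 149
  {S2, S3} + {S1, S4, S5, S6}: 64 + 94 = 158
  … (31 splits in total)
Best: vehicle 1 Hub → S1 → Hub = 28; vehicle 2 Hub → S3 → S2 → S6 → S5 → S4 → Hub = 99; combined 127.

127 miles — the smallest possible combined total.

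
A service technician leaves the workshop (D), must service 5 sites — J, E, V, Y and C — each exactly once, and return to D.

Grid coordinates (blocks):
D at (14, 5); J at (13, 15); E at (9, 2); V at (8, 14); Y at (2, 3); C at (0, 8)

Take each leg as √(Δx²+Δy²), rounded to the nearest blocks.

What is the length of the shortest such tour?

There are 60 distinct closed tours to check (reversals are equivalent).
D-J-E-V-Y-C-D: 10+14+12+13+5+14 = 68
D-J-E-V-C-Y-D: 10+14+12+10+5+12 = 63
D-J-E-Y-V-C-D: 10+14+7+13+10+14 = 68
D-J-E-Y-C-V-D: 10+14+7+5+10+11 = 57
D-J-E-C-V-Y-D: 10+14+11+10+13+12 = 70
D-J-E-C-Y-V-D: 10+14+11+5+13+11 = 64
D-J-V-E-Y-C-D: 10+5+12+7+5+14 = 53
D-J-V-E-C-Y-D: 10+5+12+11+5+12 = 55
D-J-V-Y-E-C-D: 10+5+13+7+11+14 = 60
D-J-V-Y-C-E-D: 10+5+13+5+11+6 = 50
D-J-V-C-E-Y-D: 10+5+10+11+7+12 = 55
D-J-V-C-Y-E-D: 10+5+10+5+7+6 = 43
D-J-Y-E-V-C-D: 10+16+7+12+10+14 = 69
D-J-Y-E-C-V-D: 10+16+7+11+10+11 = 65
… (46 more)
The minimum is 43.
One optimal route: D → J → V → C → Y → E → D (or its reverse).

Shortest round trip = 43 blocks.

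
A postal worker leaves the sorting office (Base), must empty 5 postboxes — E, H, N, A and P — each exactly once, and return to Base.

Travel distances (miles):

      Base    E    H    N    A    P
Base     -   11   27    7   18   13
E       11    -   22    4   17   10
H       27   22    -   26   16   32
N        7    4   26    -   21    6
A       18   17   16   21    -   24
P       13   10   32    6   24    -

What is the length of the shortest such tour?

Minimum total distance: 79 miles.

There are 60 distinct closed tours to check (reversals are equivalent).
Base→E→H→N→A→P→Base: 11+22+26+21+24+13 = 117
Base→E→H→N→P→A→Base: 11+22+26+6+24+18 = 107
Base→E→H→A→N→P→Base: 11+22+16+21+6+13 = 89
Base→E→H→A→P→N→Base: 11+22+16+24+6+7 = 86
Base→E→H→P→N→A→Base: 11+22+32+6+21+18 = 110
Base→E→H→P→A→N→Base: 11+22+32+24+21+7 = 117
Base→E→N→H→A→P→Base: 11+4+26+16+24+13 = 94
Base→E→N→H→P→A→Base: 11+4+26+32+24+18 = 115
Base→E→N→A→H→P→Base: 11+4+21+16+32+13 = 97
Base→E→N→A→P→H→Base: 11+4+21+24+32+27 = 119
Base→E→N→P→H→A→Base: 11+4+6+32+16+18 = 87
Base→E→N→P→A→H→Base: 11+4+6+24+16+27 = 88
Base→E→A→H→N→P→Base: 11+17+16+26+6+13 = 89
Base→E→A→H→P→N→Base: 11+17+16+32+6+7 = 89
… (46 more)
Base→N→P→E→H→A→Base: 7+6+10+22+16+18 = 79  ← best
The minimum is 79.
One optimal route: Base → N → P → E → H → A → Base (or its reverse).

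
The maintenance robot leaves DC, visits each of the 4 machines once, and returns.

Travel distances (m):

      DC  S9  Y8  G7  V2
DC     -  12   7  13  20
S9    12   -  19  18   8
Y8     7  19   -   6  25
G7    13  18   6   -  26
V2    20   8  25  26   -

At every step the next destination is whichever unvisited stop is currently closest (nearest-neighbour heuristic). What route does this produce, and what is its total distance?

From DC: distances to unvisited — Y8=7, S9=12, G7=13, V2=20. Nearest is Y8 (7).
From Y8: distances to unvisited — G7=6, S9=19, V2=25. Nearest is G7 (6).
From G7: distances to unvisited — S9=18, V2=26. Nearest is S9 (18).
From S9: distances to unvisited — V2=8. Nearest is V2 (8).
Return V2→DC: 20.
Total = 7 + 6 + 18 + 8 + 20 = 59.

59 m along DC → Y8 → G7 → S9 → V2 → DC.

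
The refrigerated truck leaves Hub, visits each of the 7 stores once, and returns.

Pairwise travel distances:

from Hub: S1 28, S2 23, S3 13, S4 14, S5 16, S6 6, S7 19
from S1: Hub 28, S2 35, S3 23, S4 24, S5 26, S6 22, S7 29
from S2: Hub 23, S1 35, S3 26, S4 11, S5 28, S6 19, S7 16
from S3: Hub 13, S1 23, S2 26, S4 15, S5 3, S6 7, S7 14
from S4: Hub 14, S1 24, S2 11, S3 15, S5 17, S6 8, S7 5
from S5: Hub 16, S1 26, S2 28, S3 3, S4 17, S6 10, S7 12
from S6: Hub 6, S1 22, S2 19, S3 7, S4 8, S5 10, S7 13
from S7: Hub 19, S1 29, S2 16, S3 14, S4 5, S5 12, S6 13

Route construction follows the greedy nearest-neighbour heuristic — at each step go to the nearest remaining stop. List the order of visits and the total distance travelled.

At Hub the remaining stops are S6 6, S3 13, S4 14, S5 16, S7 19, S2 23, S1 28; go to S6.
At S6 the remaining stops are S3 7, S4 8, S5 10, S7 13, S2 19, S1 22; go to S3.
At S3 the remaining stops are S5 3, S7 14, S4 15, S1 23, S2 26; go to S5.
At S5 the remaining stops are S7 12, S4 17, S1 26, S2 28; go to S7.
At S7 the remaining stops are S4 5, S2 16, S1 29; go to S4.
At S4 the remaining stops are S2 11, S1 24; go to S2.
At S2 the remaining stops are S1 35; go to S1.
Return S1→Hub: 28.
Total = 6 + 7 + 3 + 12 + 5 + 11 + 35 + 28 = 107.

Nearest-neighbour total = 107; route Hub → S6 → S3 → S5 → S7 → S4 → S2 → S1 → Hub.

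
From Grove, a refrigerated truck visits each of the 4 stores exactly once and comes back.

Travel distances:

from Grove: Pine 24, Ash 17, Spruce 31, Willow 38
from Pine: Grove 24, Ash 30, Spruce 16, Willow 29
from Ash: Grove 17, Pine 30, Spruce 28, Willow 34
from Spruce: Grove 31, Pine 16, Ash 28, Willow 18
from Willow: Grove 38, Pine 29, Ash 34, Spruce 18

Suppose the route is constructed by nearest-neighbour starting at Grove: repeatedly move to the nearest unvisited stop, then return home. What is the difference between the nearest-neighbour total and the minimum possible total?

The nearest-neighbour route is 19 longer than optimal.

From Grove: Ash=17, Pine=24, Spruce=31, Willow=38 → choose Ash (17).
From Ash: Spruce=28, Pine=30, Willow=34 → choose Spruce (28).
From Spruce: Pine=16, Willow=18 → choose Pine (16).
From Pine: Willow=29 → choose Willow (29).
NN route Grove → Ash → Spruce → Pine → Willow → Grove costs 128.
Optimal: Grove → Pine → Spruce → Willow → Ash → Grove costs 109 (by enumerating all 12 distinct tours).
Excess = 128 − 109 = 19.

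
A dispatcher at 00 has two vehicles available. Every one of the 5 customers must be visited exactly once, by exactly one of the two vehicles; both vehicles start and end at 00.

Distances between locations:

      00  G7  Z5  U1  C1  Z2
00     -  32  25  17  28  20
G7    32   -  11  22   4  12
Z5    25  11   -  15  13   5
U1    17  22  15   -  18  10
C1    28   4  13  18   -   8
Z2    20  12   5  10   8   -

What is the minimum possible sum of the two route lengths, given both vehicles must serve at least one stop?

Check every non-empty split of the stops between the two vehicles; for each half take its own optimal tour:
  {G7} + {Z5, U1, C1, Z2}: 64 + 73 = 137
  {Z5} + {G7, U1, C1, Z2}: 50 + 71 = 121
  {G7, Z5} + {U1, C1, Z2}: 68 + 63 = 131
  {U1} + {G7, Z5, C1, Z2}: 34 + 68 = 102
  {G7, U1} + {Z5, C1, Z2}: 71 + 66 = 137
  {Z5, U1} + {G7, C1, Z2}: 57 + 64 = 121
  … (15 splits in total)
Best: vehicle 1 00 → U1 → 00 = 34; vehicle 2 00 → Z5 → G7 → C1 → Z2 → 00 = 68; combined 102.

Minimum combined distance: 102.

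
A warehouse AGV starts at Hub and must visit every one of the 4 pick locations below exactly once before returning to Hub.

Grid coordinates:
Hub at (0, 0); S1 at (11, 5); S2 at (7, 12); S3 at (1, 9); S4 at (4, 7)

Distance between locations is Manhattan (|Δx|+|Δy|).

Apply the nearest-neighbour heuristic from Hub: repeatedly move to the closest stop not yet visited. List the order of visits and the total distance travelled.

Hub → [S3:10 / S4:11 / S1:16 / S2:19] → S3 (10)
S3 → [S4:5 / S2:9 / S1:14] → S4 (5)
S4 → [S2:8 / S1:9] → S2 (8)
S2 → [S1:11] → S1 (11)
Return S1→Hub: 16.
Total = 10 + 5 + 8 + 11 + 16 = 50.

Nearest-neighbour total = 50; route Hub → S3 → S4 → S2 → S1 → Hub.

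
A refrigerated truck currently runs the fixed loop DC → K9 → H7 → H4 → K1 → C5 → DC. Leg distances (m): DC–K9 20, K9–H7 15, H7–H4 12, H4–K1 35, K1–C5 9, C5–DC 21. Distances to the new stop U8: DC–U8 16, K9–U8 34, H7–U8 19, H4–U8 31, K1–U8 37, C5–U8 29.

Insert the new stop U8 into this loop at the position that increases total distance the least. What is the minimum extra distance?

Adding 24 m by placing U8 on the C5–DC leg.

Insertion cost between consecutive stops i–j is d(i,U8) + d(U8,j) − d(i,j):
  between DC and K9: 16 + 34 − 20 = 30
  between K9 and H7: 34 + 19 − 15 = 38
  between H7 and H4: 19 + 31 − 12 = 38
  between H4 and K1: 31 + 37 − 35 = 33
  between K1 and C5: 37 + 29 − 9 = 57
  between C5 and DC: 29 + 16 − 21 = 24
Cheapest insertion is between C5 and DC, adding 24.
New total = 112 + 24 = 136.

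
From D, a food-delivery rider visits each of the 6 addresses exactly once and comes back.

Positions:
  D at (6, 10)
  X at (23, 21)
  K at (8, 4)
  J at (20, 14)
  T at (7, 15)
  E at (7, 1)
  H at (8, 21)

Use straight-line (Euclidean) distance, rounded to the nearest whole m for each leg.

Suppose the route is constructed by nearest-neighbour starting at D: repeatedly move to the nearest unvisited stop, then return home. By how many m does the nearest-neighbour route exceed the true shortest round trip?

7 m longer than the optimal tour.

D: T=5, K=6, E=9, H=11, J=15, X=20 ⇒ T
T: H=6, K=11, J=13, E=14, X=17 ⇒ H
H: J=14, X=15, K=17, E=20 ⇒ J
J: X=8, K=16, E=18 ⇒ X
X: K=23, E=26 ⇒ K
K: E=3 ⇒ E
NN route D → T → H → J → X → K → E → D costs 68.
Optimal: D → K → E → J → X → H → T → D costs 61 (by enumerating all 360 distinct tours).
Excess = 68 − 61 = 7.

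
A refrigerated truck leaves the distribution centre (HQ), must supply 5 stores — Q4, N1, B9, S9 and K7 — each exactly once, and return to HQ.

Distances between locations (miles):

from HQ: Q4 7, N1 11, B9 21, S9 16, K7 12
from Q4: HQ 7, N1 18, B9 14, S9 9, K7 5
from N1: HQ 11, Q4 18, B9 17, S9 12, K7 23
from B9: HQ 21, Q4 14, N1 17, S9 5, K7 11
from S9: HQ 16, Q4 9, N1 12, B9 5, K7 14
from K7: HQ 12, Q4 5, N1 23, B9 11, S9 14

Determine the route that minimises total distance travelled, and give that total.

Minimum total distance: 51 miles.

There are 60 distinct closed tours to check (reversals are equivalent).
HQ-Q4-N1-B9-S9-K7-HQ: 7+18+17+5+14+12 = 73
HQ-Q4-N1-B9-K7-S9-HQ: 7+18+17+11+14+16 = 83
HQ-Q4-N1-S9-B9-K7-HQ: 7+18+12+5+11+12 = 65
HQ-Q4-N1-S9-K7-B9-HQ: 7+18+12+14+11+21 = 83
HQ-Q4-N1-K7-B9-S9-HQ: 7+18+23+11+5+16 = 80
HQ-Q4-N1-K7-S9-B9-HQ: 7+18+23+14+5+21 = 88
HQ-Q4-B9-N1-S9-K7-HQ: 7+14+17+12+14+12 = 76
HQ-Q4-B9-N1-K7-S9-HQ: 7+14+17+23+14+16 = 91
HQ-Q4-B9-S9-N1-K7-HQ: 7+14+5+12+23+12 = 73
HQ-Q4-B9-S9-K7-N1-HQ: 7+14+5+14+23+11 = 74
HQ-Q4-B9-K7-N1-S9-HQ: 7+14+11+23+12+16 = 83
HQ-Q4-B9-K7-S9-N1-HQ: 7+14+11+14+12+11 = 69
HQ-Q4-S9-N1-B9-K7-HQ: 7+9+12+17+11+12 = 68
HQ-Q4-S9-N1-K7-B9-HQ: 7+9+12+23+11+21 = 83
… (46 more)
HQ-Q4-K7-B9-S9-N1-HQ: 7+5+11+5+12+11 = 51  ← best
The minimum is 51.
One optimal route: HQ → Q4 → K7 → B9 → S9 → N1 → HQ (or its reverse).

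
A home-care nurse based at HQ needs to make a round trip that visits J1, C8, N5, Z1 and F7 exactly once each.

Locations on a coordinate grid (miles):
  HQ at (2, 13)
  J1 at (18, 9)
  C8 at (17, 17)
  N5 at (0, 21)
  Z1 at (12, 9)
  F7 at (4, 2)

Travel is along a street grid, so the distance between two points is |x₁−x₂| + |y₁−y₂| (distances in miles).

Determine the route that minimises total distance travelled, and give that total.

There are 60 distinct closed tours to check (reversals are equivalent).
HQ-J1-C8-N5-Z1-F7-HQ: 20+9+21+24+15+13 = 102
HQ-J1-C8-N5-F7-Z1-HQ: 20+9+21+23+15+14 = 102
HQ-J1-C8-Z1-N5-F7-HQ: 20+9+13+24+23+13 = 102
HQ-J1-C8-Z1-F7-N5-HQ: 20+9+13+15+23+10 = 90
HQ-J1-C8-F7-N5-Z1-HQ: 20+9+28+23+24+14 = 118
HQ-J1-C8-F7-Z1-N5-HQ: 20+9+28+15+24+10 = 106
HQ-J1-N5-C8-Z1-F7-HQ: 20+30+21+13+15+13 = 112
HQ-J1-N5-C8-F7-Z1-HQ: 20+30+21+28+15+14 = 128
HQ-J1-N5-Z1-C8-F7-HQ: 20+30+24+13+28+13 = 128
HQ-J1-N5-Z1-F7-C8-HQ: 20+30+24+15+28+19 = 136
HQ-J1-N5-F7-C8-Z1-HQ: 20+30+23+28+13+14 = 128
HQ-J1-N5-F7-Z1-C8-HQ: 20+30+23+15+13+19 = 120
HQ-J1-Z1-C8-N5-F7-HQ: 20+6+13+21+23+13 = 96
HQ-J1-Z1-C8-F7-N5-HQ: 20+6+13+28+23+10 = 100
… (46 more)
HQ-N5-C8-J1-Z1-F7-HQ: 10+21+9+6+15+13 = 74  ← best
The minimum is 74.
One optimal route: HQ → N5 → C8 → J1 → Z1 → F7 → HQ (or its reverse).

Minimum total distance: 74 miles.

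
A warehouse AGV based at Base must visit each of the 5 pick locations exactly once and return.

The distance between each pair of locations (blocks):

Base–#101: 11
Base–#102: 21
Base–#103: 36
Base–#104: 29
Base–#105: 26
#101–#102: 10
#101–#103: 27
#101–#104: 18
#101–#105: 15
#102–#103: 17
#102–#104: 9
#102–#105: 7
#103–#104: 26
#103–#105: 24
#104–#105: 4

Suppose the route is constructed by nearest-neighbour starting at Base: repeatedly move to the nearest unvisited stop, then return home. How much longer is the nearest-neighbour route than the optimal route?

Base: #101=11, #102=21, #105=26, #104=29, #103=36 ⇒ #101
#101: #102=10, #105=15, #104=18, #103=27 ⇒ #102
#102: #105=7, #104=9, #103=17 ⇒ #105
#105: #104=4, #103=24 ⇒ #104
#104: #103=26 ⇒ #103
NN route Base → #101 → #102 → #105 → #104 → #103 → Base costs 94.
Optimal: Base → #101 → #105 → #104 → #102 → #103 → Base costs 92 (by enumerating all 60 distinct tours).
Excess = 94 − 92 = 2.

The nearest-neighbour route is 2 blocks longer than optimal.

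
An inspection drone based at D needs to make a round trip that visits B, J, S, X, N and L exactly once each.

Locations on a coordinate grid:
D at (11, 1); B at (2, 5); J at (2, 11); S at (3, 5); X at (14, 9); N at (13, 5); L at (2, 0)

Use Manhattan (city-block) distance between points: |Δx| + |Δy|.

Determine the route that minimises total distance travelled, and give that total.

D → B → J → S → X → N → L → D: 13+6+7+15+5+16+10 = 72
D → B → J → S → X → L → N → D: 13+6+7+15+21+16+6 = 84
D → B → J → S → N → X → L → D: 13+6+7+10+5+21+10 = 72
D → B → J → S → N → L → X → D: 13+6+7+10+16+21+11 = 84
D → B → J → S → L → X → N → D: 13+6+7+6+21+5+6 = 64
D → B → J → S → L → N → X → D: 13+6+7+6+16+5+11 = 64
D → B → J → X → S → N → L → D: 13+6+14+15+10+16+10 = 84
D → B → J → X → S → L → N → D: 13+6+14+15+6+16+6 = 76
… (352 more)
D → N → X → J → B → S → L → D: 6+5+14+6+1+6+10 = 48  ← best
The minimum is 48.
One optimal route: D → N → X → J → B → S → L → D (or its reverse).

Shortest round trip = 48.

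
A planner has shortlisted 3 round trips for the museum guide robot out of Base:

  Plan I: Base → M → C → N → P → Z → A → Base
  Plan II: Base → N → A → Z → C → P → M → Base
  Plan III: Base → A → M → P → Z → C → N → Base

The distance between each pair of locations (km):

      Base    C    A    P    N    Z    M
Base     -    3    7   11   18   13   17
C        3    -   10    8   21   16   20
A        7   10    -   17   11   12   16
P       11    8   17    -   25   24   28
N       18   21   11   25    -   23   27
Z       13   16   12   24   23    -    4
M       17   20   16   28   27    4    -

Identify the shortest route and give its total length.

110 km — Plan II is the shortest.

Plan I: 17 + 20 + 21 + 25 + 24 + 12 + 7 = 126
Plan II: 18 + 11 + 12 + 16 + 8 + 28 + 17 = 110
Plan III: 7 + 16 + 28 + 24 + 16 + 21 + 18 = 130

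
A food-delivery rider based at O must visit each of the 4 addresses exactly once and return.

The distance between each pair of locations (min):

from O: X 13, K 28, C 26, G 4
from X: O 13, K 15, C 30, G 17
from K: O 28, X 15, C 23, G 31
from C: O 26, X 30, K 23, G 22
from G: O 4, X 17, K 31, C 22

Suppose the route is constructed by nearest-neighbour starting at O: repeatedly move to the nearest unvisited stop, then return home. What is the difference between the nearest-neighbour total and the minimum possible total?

O: G=4, X=13, C=26, K=28 ⇒ G
G: X=17, C=22, K=31 ⇒ X
X: K=15, C=30 ⇒ K
K: C=23 ⇒ C
NN route O → G → X → K → C → O costs 85.
Optimal: O → X → K → C → G → O costs 77 (by enumerating all 12 distinct tours).
Excess = 85 − 77 = 8.

8 min longer than the optimal tour.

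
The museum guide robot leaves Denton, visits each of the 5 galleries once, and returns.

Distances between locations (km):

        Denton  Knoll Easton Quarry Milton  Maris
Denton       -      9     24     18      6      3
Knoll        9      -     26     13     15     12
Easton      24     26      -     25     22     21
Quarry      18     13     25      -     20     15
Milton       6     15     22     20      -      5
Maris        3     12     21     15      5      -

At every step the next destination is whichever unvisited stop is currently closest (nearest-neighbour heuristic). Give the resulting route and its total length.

From Denton: distances to unvisited — Maris=3, Milton=6, Knoll=9, Quarry=18, Easton=24. Nearest is Maris (3).
From Maris: distances to unvisited — Milton=5, Knoll=12, Quarry=15, Easton=21. Nearest is Milton (5).
From Milton: distances to unvisited — Knoll=15, Quarry=20, Easton=22. Nearest is Knoll (15).
From Knoll: distances to unvisited — Quarry=13, Easton=26. Nearest is Quarry (13).
From Quarry: distances to unvisited — Easton=25. Nearest is Easton (25).
Return Easton→Denton: 24.
Total = 3 + 5 + 15 + 13 + 25 + 24 = 85.

Total distance 85 km via the nearest-neighbour route Denton → Maris → Milton → Knoll → Quarry → Easton → Denton.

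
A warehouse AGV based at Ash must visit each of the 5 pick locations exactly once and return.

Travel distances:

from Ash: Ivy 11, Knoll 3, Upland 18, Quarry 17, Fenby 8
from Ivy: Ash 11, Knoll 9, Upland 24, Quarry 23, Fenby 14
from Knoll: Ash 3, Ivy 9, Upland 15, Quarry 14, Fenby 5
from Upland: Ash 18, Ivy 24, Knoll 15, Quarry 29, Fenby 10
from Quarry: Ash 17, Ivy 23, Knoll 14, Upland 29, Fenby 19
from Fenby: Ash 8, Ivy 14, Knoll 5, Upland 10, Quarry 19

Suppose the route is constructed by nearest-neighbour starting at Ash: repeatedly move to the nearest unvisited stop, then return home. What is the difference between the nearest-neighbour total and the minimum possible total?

From Ash: Knoll=3, Fenby=8, Ivy=11, Quarry=17, Upland=18 → choose Knoll (3).
From Knoll: Fenby=5, Ivy=9, Quarry=14, Upland=15 → choose Fenby (5).
From Fenby: Upland=10, Ivy=14, Quarry=19 → choose Upland (10).
From Upland: Ivy=24, Quarry=29 → choose Ivy (24).
From Ivy: Quarry=23 → choose Quarry (23).
NN route Ash → Knoll → Fenby → Upland → Ivy → Quarry → Ash costs 82.
Optimal: Ash → Ivy → Knoll → Upland → Fenby → Quarry → Ash costs 81 (by enumerating all 60 distinct tours).
Excess = 82 − 81 = 1.

The nearest-neighbour route is 1 longer than optimal.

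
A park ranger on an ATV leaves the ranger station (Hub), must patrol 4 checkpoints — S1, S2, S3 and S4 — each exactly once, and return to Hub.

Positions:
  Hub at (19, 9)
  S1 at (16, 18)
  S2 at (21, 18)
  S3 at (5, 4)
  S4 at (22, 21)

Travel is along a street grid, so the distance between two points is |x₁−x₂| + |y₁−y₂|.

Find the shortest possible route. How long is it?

Minimum total distance: 68.

With 4 stops there are 4!/2 = 12 distinct round trips (a route and its reverse cost the same).
Hub → S1 → S2 → S3 → S4 → Hub: 12+5+30+34+15 = 96
Hub → S1 → S2 → S4 → S3 → Hub: 12+5+4+34+19 = 74
Hub → S1 → S3 → S2 → S4 → Hub: 12+25+30+4+15 = 86
Hub → S1 → S3 → S4 → S2 → Hub: 12+25+34+4+11 = 86
Hub → S1 → S4 → S2 → S3 → Hub: 12+9+4+30+19 = 74
Hub → S1 → S4 → S3 → S2 → Hub: 12+9+34+30+11 = 96
Hub → S2 → S1 → S3 → S4 → Hub: 11+5+25+34+15 = 90
Hub → S2 → S1 → S4 → S3 → Hub: 11+5+9+34+19 = 78
Hub → S2 → S3 → S1 → S4 → Hub: 11+30+25+9+15 = 90
Hub → S2 → S4 → S1 → S3 → Hub: 11+4+9+25+19 = 68
Hub → S3 → S1 → S2 → S4 → Hub: 19+25+5+4+15 = 68
Hub → S3 → S2 → S1 → S4 → Hub: 19+30+5+9+15 = 78
The minimum is 68.
One optimal route: Hub → S2 → S4 → S1 → S3 → Hub (or its reverse).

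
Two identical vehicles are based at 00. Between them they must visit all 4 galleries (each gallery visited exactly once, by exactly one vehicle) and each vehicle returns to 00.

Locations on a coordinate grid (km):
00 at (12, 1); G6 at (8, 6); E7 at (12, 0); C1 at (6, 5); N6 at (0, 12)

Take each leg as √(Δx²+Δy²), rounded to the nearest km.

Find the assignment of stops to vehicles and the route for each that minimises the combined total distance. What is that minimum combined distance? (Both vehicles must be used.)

Check every non-empty split of the stops between the two vehicles; for each half take its own optimal tour:
  {G6} + {E7, C1, N6}: 12 + 34 = 46
  {E7} + {G6, C1, N6}: 2 + 32 = 34
  {G6, E7} + {C1, N6}: 14 + 32 = 46
  {C1} + {G6, E7, N6}: 14 + 34 = 48
  {G6, C1} + {E7, N6}: 15 + 34 = 49
  {E7, C1} + {G6, N6}: 16 + 32 = 48
  … (7 splits in total)
Best: vehicle 1 00 → E7 → 00 = 2; vehicle 2 00 → G6 → N6 → C1 → 00 = 32; combined 34.

Minimum combined distance: 34 km.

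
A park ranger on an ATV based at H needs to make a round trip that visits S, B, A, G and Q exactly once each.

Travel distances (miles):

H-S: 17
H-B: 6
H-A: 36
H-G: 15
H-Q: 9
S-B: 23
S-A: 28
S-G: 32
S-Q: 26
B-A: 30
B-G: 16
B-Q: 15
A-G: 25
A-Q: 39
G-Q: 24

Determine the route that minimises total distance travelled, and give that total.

H - S - B - A - G - Q - H: 17+23+30+25+24+9 = 128
H - S - B - A - Q - G - H: 17+23+30+39+24+15 = 148
H - S - B - G - A - Q - H: 17+23+16+25+39+9 = 129
H - S - B - G - Q - A - H: 17+23+16+24+39+36 = 155
H - S - B - Q - A - G - H: 17+23+15+39+25+15 = 134
H - S - B - Q - G - A - H: 17+23+15+24+25+36 = 140
H - S - A - B - G - Q - H: 17+28+30+16+24+9 = 124
H - S - A - B - Q - G - H: 17+28+30+15+24+15 = 129
H - S - A - G - B - Q - H: 17+28+25+16+15+9 = 110
H - S - A - G - Q - B - H: 17+28+25+24+15+6 = 115
H - S - A - Q - B - G - H: 17+28+39+15+16+15 = 130
H - S - A - Q - G - B - H: 17+28+39+24+16+6 = 130
H - S - G - B - A - Q - H: 17+32+16+30+39+9 = 143
H - S - G - B - Q - A - H: 17+32+16+15+39+36 = 155
… (46 more)
The minimum is 110.
One optimal route: H → S → A → G → B → Q → H (or its reverse).

110 miles — the shortest possible round trip.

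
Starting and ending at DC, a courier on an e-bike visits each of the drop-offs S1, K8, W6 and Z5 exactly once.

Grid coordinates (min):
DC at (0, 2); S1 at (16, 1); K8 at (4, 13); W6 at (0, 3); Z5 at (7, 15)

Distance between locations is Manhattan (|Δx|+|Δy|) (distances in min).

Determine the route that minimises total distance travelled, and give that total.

DC - S1 - K8 - W6 - Z5 - DC: 17+24+14+19+20 = 94
DC - S1 - K8 - Z5 - W6 - DC: 17+24+5+19+1 = 66
DC - S1 - W6 - K8 - Z5 - DC: 17+18+14+5+20 = 74
DC - S1 - W6 - Z5 - K8 - DC: 17+18+19+5+15 = 74
DC - S1 - Z5 - K8 - W6 - DC: 17+23+5+14+1 = 60
DC - S1 - Z5 - W6 - K8 - DC: 17+23+19+14+15 = 88
DC - K8 - S1 - W6 - Z5 - DC: 15+24+18+19+20 = 96
DC - K8 - S1 - Z5 - W6 - DC: 15+24+23+19+1 = 82
DC - K8 - W6 - S1 - Z5 - DC: 15+14+18+23+20 = 90
DC - K8 - Z5 - S1 - W6 - DC: 15+5+23+18+1 = 62
DC - W6 - S1 - K8 - Z5 - DC: 1+18+24+5+20 = 68
DC - W6 - K8 - S1 - Z5 - DC: 1+14+24+23+20 = 82
The minimum is 60.
One optimal route: DC → S1 → Z5 → K8 → W6 → DC (or its reverse).

Shortest round trip = 60 min.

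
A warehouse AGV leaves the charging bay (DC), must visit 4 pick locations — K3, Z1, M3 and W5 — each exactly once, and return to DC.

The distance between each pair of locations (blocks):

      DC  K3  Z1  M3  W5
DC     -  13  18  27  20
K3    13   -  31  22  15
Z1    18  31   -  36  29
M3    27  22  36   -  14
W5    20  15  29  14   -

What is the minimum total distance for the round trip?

Minimum total distance: 96 blocks.

DC→K3→Z1→M3→W5→DC: 13+31+36+14+20 = 114
DC→K3→Z1→W5→M3→DC: 13+31+29+14+27 = 114
DC→K3→M3→Z1→W5→DC: 13+22+36+29+20 = 120
DC→K3→M3→W5→Z1→DC: 13+22+14+29+18 = 96
DC→K3→W5→Z1→M3→DC: 13+15+29+36+27 = 120
DC→K3→W5→M3→Z1→DC: 13+15+14+36+18 = 96
DC→Z1→K3→M3→W5→DC: 18+31+22+14+20 = 105
DC→Z1→K3→W5→M3→DC: 18+31+15+14+27 = 105
DC→Z1→M3→K3→W5→DC: 18+36+22+15+20 = 111
DC→Z1→W5→K3→M3→DC: 18+29+15+22+27 = 111
DC→M3→K3→Z1→W5→DC: 27+22+31+29+20 = 129
DC→M3→Z1→K3→W5→DC: 27+36+31+15+20 = 129
The minimum is 96.
One optimal route: DC → K3 → M3 → W5 → Z1 → DC (or its reverse).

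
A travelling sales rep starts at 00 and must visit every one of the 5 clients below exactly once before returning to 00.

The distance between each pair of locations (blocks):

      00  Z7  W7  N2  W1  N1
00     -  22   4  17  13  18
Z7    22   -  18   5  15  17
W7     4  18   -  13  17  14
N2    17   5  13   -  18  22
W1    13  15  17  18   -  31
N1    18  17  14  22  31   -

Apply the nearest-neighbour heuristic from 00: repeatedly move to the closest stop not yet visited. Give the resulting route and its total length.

Nearest-neighbour total = 86 blocks; route 00 → W7 → N2 → Z7 → W1 → N1 → 00.

At 00 the remaining stops are W7 4, W1 13, N2 17, N1 18, Z7 22; go to W7.
At W7 the remaining stops are N2 13, N1 14, W1 17, Z7 18; go to N2.
At N2 the remaining stops are Z7 5, W1 18, N1 22; go to Z7.
At Z7 the remaining stops are W1 15, N1 17; go to W1.
At W1 the remaining stops are N1 31; go to N1.
Return N1→00: 18.
Total = 4 + 13 + 5 + 15 + 31 + 18 = 86.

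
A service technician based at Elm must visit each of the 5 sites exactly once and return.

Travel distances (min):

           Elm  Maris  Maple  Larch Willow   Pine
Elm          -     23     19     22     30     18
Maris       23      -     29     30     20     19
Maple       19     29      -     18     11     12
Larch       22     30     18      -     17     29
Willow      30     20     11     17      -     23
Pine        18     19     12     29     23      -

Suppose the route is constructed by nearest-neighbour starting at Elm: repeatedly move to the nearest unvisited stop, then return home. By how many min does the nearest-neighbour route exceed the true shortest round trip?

From Elm: Pine=18, Maple=19, Larch=22, Maris=23, Willow=30 → choose Pine (18).
From Pine: Maple=12, Maris=19, Willow=23, Larch=29 → choose Maple (12).
From Maple: Willow=11, Larch=18, Maris=29 → choose Willow (11).
From Willow: Larch=17, Maris=20 → choose Larch (17).
From Larch: Maris=30 → choose Maris (30).
NN route Elm → Pine → Maple → Willow → Larch → Maris → Elm costs 111.
Optimal: Elm → Maris → Pine → Maple → Willow → Larch → Elm costs 104 (by enumerating all 60 distinct tours).
Excess = 111 − 104 = 7.

The nearest-neighbour route is 7 min longer than optimal.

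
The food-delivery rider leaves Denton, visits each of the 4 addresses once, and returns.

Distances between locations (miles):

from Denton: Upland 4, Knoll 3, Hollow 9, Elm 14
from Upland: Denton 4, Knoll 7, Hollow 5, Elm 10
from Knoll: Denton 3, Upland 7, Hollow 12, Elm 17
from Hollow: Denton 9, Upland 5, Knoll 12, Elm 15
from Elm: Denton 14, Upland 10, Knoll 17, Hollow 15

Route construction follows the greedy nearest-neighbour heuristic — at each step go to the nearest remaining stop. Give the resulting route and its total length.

Nearest-neighbour total = 44 miles; route Denton → Knoll → Upland → Hollow → Elm → Denton.

At Denton the remaining stops are Knoll 3, Upland 4, Hollow 9, Elm 14; go to Knoll.
At Knoll the remaining stops are Upland 7, Hollow 12, Elm 17; go to Upland.
At Upland the remaining stops are Hollow 5, Elm 10; go to Hollow.
At Hollow the remaining stops are Elm 15; go to Elm.
Return Elm→Denton: 14.
Total = 3 + 7 + 5 + 15 + 14 = 44.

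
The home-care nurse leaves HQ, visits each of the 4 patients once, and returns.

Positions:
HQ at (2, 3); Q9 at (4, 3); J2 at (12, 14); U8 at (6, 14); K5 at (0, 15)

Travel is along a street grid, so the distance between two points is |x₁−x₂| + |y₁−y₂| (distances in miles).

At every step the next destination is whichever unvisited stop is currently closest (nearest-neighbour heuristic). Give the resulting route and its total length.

Total distance 48 miles via the nearest-neighbour route HQ → Q9 → U8 → J2 → K5 → HQ.

HQ → [Q9:2 / K5:14 / U8:15 / J2:21] → Q9 (2)
Q9 → [U8:13 / K5:16 / J2:19] → U8 (13)
U8 → [J2:6 / K5:7] → J2 (6)
J2 → [K5:13] → K5 (13)
Return K5→HQ: 14.
Total = 2 + 13 + 6 + 13 + 14 = 48.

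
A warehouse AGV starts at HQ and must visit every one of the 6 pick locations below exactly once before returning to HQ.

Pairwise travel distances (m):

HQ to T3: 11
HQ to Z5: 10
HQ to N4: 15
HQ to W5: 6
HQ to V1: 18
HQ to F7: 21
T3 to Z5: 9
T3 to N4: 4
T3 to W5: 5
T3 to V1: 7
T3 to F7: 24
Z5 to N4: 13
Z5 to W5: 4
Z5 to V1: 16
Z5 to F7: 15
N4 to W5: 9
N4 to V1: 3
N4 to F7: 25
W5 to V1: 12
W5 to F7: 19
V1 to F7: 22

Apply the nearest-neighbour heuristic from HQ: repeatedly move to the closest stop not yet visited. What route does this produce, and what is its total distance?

69 m along HQ → W5 → Z5 → T3 → N4 → V1 → F7 → HQ.

HQ → [W5:6 / Z5:10 / T3:11 / N4:15 / V1:18 / F7:21] → W5 (6)
W5 → [Z5:4 / T3:5 / N4:9 / V1:12 / F7:19] → Z5 (4)
Z5 → [T3:9 / N4:13 / F7:15 / V1:16] → T3 (9)
T3 → [N4:4 / V1:7 / F7:24] → N4 (4)
N4 → [V1:3 / F7:25] → V1 (3)
V1 → [F7:22] → F7 (22)
Return F7→HQ: 21.
Total = 6 + 4 + 9 + 4 + 3 + 22 + 21 = 69.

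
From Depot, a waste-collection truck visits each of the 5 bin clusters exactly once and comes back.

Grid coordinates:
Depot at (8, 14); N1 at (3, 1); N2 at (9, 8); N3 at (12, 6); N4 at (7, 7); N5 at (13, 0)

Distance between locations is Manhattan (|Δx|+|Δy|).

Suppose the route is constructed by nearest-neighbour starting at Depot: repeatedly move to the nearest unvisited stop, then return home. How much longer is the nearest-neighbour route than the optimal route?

From Depot: N2=7, N4=8, N3=12, N1=18, N5=19 → choose N2 (7).
From N2: N4=3, N3=5, N5=12, N1=13 → choose N4 (3).
From N4: N3=6, N1=10, N5=13 → choose N3 (6).
From N3: N5=7, N1=14 → choose N5 (7).
From N5: N1=11 → choose N1 (11).
NN route Depot → N2 → N4 → N3 → N5 → N1 → Depot costs 52.
Optimal: Depot → N2 → N3 → N5 → N1 → N4 → Depot costs 48 (by enumerating all 60 distinct tours).
Excess = 52 − 48 = 4.

The nearest-neighbour route is 4 longer than optimal.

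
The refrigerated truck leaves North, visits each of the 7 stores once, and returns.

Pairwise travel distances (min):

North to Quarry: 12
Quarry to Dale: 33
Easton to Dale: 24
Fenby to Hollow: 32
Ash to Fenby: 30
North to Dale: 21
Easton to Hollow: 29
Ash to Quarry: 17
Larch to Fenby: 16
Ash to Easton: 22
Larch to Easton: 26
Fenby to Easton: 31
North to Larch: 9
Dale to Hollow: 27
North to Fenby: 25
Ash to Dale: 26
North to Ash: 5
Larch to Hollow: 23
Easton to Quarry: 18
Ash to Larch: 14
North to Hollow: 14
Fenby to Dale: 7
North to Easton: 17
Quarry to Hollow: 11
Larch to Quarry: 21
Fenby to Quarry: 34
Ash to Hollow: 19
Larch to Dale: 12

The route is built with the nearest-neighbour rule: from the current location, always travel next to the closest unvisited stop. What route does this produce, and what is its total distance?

Total distance 112 min via the nearest-neighbour route North → Ash → Larch → Dale → Fenby → Easton → Quarry → Hollow → North.

From North: distances to unvisited — Ash=5, Larch=9, Quarry=12, Hollow=14, Easton=17, Dale=21, Fenby=25. Nearest is Ash (5).
From Ash: distances to unvisited — Larch=14, Quarry=17, Hollow=19, Easton=22, Dale=26, Fenby=30. Nearest is Larch (14).
From Larch: distances to unvisited — Dale=12, Fenby=16, Quarry=21, Hollow=23, Easton=26. Nearest is Dale (12).
From Dale: distances to unvisited — Fenby=7, Easton=24, Hollow=27, Quarry=33. Nearest is Fenby (7).
From Fenby: distances to unvisited — Easton=31, Hollow=32, Quarry=34. Nearest is Easton (31).
From Easton: distances to unvisited — Quarry=18, Hollow=29. Nearest is Quarry (18).
From Quarry: distances to unvisited — Hollow=11. Nearest is Hollow (11).
Return Hollow→North: 14.
Total = 5 + 14 + 12 + 7 + 31 + 18 + 11 + 14 = 112.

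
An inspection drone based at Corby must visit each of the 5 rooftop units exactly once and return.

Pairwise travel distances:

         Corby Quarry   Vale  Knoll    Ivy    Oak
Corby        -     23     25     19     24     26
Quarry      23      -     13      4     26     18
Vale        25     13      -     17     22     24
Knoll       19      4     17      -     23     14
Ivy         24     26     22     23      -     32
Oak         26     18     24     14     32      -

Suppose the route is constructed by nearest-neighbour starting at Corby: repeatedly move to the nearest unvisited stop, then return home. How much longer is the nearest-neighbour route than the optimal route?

13 longer than the optimal tour.

Corby: Knoll=19, Quarry=23, Ivy=24, Vale=25, Oak=26 ⇒ Knoll
Knoll: Quarry=4, Oak=14, Vale=17, Ivy=23 ⇒ Quarry
Quarry: Vale=13, Oak=18, Ivy=26 ⇒ Vale
Vale: Ivy=22, Oak=24 ⇒ Ivy
Ivy: Oak=32 ⇒ Oak
NN route Corby → Knoll → Quarry → Vale → Ivy → Oak → Corby costs 116.
Optimal: Corby → Ivy → Vale → Quarry → Knoll → Oak → Corby costs 103 (by enumerating all 60 distinct tours).
Excess = 116 − 103 = 13.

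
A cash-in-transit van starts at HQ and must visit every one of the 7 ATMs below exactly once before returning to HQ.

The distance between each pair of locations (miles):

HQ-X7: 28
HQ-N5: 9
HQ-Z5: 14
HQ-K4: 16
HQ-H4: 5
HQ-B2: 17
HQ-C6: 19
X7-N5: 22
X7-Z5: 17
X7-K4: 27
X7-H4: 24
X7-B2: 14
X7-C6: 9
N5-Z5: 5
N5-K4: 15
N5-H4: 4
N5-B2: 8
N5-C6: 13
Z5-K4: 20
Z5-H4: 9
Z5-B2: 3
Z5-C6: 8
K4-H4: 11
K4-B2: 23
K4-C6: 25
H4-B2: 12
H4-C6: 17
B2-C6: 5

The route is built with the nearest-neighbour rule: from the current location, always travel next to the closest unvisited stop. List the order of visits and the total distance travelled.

From HQ: distances to unvisited — H4=5, N5=9, Z5=14, K4=16, B2=17, C6=19, X7=28. Nearest is H4 (5).
From H4: distances to unvisited — N5=4, Z5=9, K4=11, B2=12, C6=17, X7=24. Nearest is N5 (4).
From N5: distances to unvisited — Z5=5, B2=8, C6=13, K4=15, X7=22. Nearest is Z5 (5).
From Z5: distances to unvisited — B2=3, C6=8, X7=17, K4=20. Nearest is B2 (3).
From B2: distances to unvisited — C6=5, X7=14, K4=23. Nearest is C6 (5).
From C6: distances to unvisited — X7=9, K4=25. Nearest is X7 (9).
From X7: distances to unvisited — K4=27. Nearest is K4 (27).
Return K4→HQ: 16.
Total = 5 + 4 + 5 + 3 + 5 + 9 + 27 + 16 = 74.

Total distance 74 miles via the nearest-neighbour route HQ → H4 → N5 → Z5 → B2 → C6 → X7 → K4 → HQ.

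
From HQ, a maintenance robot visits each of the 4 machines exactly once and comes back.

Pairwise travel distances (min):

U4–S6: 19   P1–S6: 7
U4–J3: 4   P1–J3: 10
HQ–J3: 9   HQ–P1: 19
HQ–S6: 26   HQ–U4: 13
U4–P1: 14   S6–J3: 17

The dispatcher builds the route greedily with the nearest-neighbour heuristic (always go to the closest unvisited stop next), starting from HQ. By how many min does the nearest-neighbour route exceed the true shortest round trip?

From HQ: J3=9, U4=13, P1=19, S6=26 → choose J3 (9).
From J3: U4=4, P1=10, S6=17 → choose U4 (4).
From U4: P1=14, S6=19 → choose P1 (14).
From P1: S6=7 → choose S6 (7).
NN route HQ → J3 → U4 → P1 → S6 → HQ costs 60.
Optimal: HQ → U4 → S6 → P1 → J3 → HQ costs 58 (by enumerating all 12 distinct tours).
Excess = 60 − 58 = 2.

Excess over optimum: 2 min.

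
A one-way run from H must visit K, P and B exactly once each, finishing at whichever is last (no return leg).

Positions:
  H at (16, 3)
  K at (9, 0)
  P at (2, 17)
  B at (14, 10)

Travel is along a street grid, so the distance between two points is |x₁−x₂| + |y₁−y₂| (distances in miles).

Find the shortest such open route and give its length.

Minimum one-way distance = 44 miles.

There are 3! = 6 possible orderings.
H → K → P → B: 10+24+19 = 53
H → K → B → P: 10+15+19 = 44
H → P → K → B: 28+24+15 = 67
H → P → B → K: 28+19+15 = 62
H → B → K → P: 9+15+24 = 48
H → B → P → K: 9+19+24 = 52
The minimum is 44.
One shortest path: H → K → B → P.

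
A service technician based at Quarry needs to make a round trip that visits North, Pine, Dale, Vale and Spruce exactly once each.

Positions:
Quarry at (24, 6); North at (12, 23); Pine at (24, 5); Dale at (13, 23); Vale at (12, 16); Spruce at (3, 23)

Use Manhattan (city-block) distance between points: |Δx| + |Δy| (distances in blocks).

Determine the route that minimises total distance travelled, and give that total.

Quarry-North-Pine-Dale-Vale-Spruce-Quarry: 29+30+29+8+16+38 = 150
Quarry-North-Pine-Dale-Spruce-Vale-Quarry: 29+30+29+10+16+22 = 136
Quarry-North-Pine-Vale-Dale-Spruce-Quarry: 29+30+23+8+10+38 = 138
Quarry-North-Pine-Vale-Spruce-Dale-Quarry: 29+30+23+16+10+28 = 136
Quarry-North-Pine-Spruce-Dale-Vale-Quarry: 29+30+39+10+8+22 = 138
Quarry-North-Pine-Spruce-Vale-Dale-Quarry: 29+30+39+16+8+28 = 150
Quarry-North-Dale-Pine-Vale-Spruce-Quarry: 29+1+29+23+16+38 = 136
Quarry-North-Dale-Pine-Spruce-Vale-Quarry: 29+1+29+39+16+22 = 136
Quarry-North-Dale-Vale-Pine-Spruce-Quarry: 29+1+8+23+39+38 = 138
Quarry-North-Dale-Vale-Spruce-Pine-Quarry: 29+1+8+16+39+1 = 94
Quarry-North-Dale-Spruce-Pine-Vale-Quarry: 29+1+10+39+23+22 = 124
Quarry-North-Dale-Spruce-Vale-Pine-Quarry: 29+1+10+16+23+1 = 80
Quarry-North-Vale-Pine-Dale-Spruce-Quarry: 29+7+23+29+10+38 = 136
Quarry-North-Vale-Pine-Spruce-Dale-Quarry: 29+7+23+39+10+28 = 136
… (46 more)
Quarry-Pine-Dale-North-Spruce-Vale-Quarry: 1+29+1+9+16+22 = 78  ← best
The minimum is 78.
One optimal route: Quarry → Pine → Dale → North → Spruce → Vale → Quarry (or its reverse).

Minimum total distance: 78 blocks.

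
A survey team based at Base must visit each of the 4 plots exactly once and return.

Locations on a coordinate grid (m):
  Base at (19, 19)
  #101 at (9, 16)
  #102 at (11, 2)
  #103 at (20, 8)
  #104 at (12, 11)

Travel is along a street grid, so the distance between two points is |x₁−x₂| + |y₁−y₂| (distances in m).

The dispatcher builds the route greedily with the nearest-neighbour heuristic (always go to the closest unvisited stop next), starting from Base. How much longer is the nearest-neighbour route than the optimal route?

The nearest-neighbour route is 14 m longer than optimal.

Base: #103=12, #101=13, #104=15, #102=25 ⇒ #103
#103: #104=11, #102=15, #101=19 ⇒ #104
#104: #101=8, #102=10 ⇒ #101
#101: #102=16 ⇒ #102
NN route Base → #103 → #104 → #101 → #102 → Base costs 72.
Optimal: Base → #101 → #104 → #102 → #103 → Base costs 58 (by enumerating all 12 distinct tours).
Excess = 72 − 58 = 14.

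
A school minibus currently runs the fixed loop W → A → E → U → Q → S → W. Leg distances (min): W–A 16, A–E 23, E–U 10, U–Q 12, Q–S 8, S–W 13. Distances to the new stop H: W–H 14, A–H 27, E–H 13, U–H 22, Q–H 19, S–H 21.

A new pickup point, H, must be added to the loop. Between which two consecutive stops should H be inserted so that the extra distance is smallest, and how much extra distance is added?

Adding 17 min by placing H on the A–E leg.

Insertion cost between consecutive stops i–j is d(i,H) + d(H,j) − d(i,j):
  between W and A: 14 + 27 − 16 = 25
  between A and E: 27 + 13 − 23 = 17
  between E and U: 13 + 22 − 10 = 25
  between U and Q: 22 + 19 − 12 = 29
  between Q and S: 19 + 21 − 8 = 32
  between S and W: 21 + 14 − 13 = 22
Cheapest insertion is between A and E, adding 17.
New total = 82 + 17 = 99.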